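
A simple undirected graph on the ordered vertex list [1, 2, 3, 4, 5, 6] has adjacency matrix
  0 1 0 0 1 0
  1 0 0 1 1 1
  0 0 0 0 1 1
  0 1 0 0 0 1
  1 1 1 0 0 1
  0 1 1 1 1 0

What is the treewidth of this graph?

A width-2 tree decomposition is:
Bags: B1 = {2, 5, 6}  B2 = {2, 4, 6}  B3 = {3, 5, 6}  B4 = {1, 2, 5}
Tree: B1–B2, B1–B3, B1–B4
The largest bag has 3 vertices, giving width 2; this decomposition certifies tw(G) ≤ 2. Conversely, {2, 4, 6} is a clique of size 3, and the vertices of any clique must share a bag in every tree decomposition; so some bag has ≥ 3 vertices and tw(G) ≥ 2. The upper and lower bounds meet at 2, so that is the treewidth.

2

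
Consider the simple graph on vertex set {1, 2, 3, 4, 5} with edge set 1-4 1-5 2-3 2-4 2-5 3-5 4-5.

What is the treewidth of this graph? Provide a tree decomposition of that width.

Treewidth 2.
Bags: B1 = {1, 4, 5}  B2 = {2, 4, 5}  B3 = {2, 3, 5}
Tree: B1–B2, B2–B3

The largest bag has 3 vertices, giving width 2; this decomposition certifies tw(G) ≤ 2. For the lower bound, the 3 vertices {1, 4, 5} are pairwise adjacent, and any tree decomposition puts a clique entirely inside one bag — forcing width ≥ 2. Therefore the treewidth is 2.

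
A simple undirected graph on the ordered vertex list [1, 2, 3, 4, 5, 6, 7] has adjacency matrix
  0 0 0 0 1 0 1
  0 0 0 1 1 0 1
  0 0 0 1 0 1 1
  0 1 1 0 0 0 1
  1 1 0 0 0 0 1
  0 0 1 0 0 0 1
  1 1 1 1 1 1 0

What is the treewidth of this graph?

A width-2 tree decomposition is:
Bags: B1 = {2, 4, 7}  B2 = {2, 5, 7}  B3 = {1, 5, 7}  B4 = {3, 4, 7}  B5 = {3, 6, 7}
Tree: B1–B2, B2–B3, B1–B4, B4–B5
Each bag holds 3 vertices, so the decomposition has width 2, which upper-bounds the treewidth. On the other hand G contains the 3-clique {1, 5, 7}. A clique must lie in a single bag of any decomposition, so no decomposition can have width below 2. The upper and lower bounds meet at 2, so that is the treewidth.

2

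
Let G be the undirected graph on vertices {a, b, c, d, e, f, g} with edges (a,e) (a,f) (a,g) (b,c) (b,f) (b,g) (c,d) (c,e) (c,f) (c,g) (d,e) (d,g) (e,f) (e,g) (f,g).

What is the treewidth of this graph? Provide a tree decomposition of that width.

Treewidth 3.
Bags: B1 = {c, e, f, g}  B2 = {a, e, f, g}  B3 = {b, c, f, g}  B4 = {c, d, e, g}
Tree: B1–B2, B1–B3, B1–B4

The largest bag has 4 vertices, giving width 3; this decomposition certifies tw(G) ≤ 3. Conversely, {c, d, e, g} is a clique of size 4, and the vertices of any clique must share a bag in every tree decomposition; so some bag has ≥ 4 vertices and tw(G) ≥ 3. Hence tw(G) = 3 exactly.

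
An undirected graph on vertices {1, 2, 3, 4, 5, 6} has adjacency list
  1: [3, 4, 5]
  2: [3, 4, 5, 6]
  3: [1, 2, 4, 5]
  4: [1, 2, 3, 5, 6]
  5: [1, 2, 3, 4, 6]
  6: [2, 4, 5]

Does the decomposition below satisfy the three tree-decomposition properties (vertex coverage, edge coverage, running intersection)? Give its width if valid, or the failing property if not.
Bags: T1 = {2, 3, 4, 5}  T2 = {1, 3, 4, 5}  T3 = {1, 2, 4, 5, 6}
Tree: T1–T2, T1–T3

No — bags containing vertex 1 are not connected in the tree.

A tree decomposition must satisfy three properties: every vertex lies in some bag; for every edge, both endpoints lie together in some bag; and for every vertex, the bags containing it form a connected subtree. Here bags containing vertex 1 are not connected in the tree, so the decomposition is invalid.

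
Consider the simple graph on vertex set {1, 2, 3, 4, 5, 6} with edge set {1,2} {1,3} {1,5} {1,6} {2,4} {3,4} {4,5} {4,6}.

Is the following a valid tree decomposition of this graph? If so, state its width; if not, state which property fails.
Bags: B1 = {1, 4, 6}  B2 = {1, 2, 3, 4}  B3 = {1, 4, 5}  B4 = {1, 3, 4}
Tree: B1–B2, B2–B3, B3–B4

A tree decomposition must satisfy three properties: every vertex lies in some bag; for every edge, both endpoints lie together in some bag; and for every vertex, the bags containing it form a connected subtree. Here bags containing vertex 3 are not connected in the tree, so the decomposition is invalid.

No — bags containing vertex 3 are not connected in the tree.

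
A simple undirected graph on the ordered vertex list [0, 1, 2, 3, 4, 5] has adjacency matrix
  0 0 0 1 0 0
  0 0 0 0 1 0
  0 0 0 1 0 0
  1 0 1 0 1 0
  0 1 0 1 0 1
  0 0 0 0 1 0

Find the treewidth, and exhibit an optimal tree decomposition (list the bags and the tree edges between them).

Each bag holds 2 vertices, so the decomposition has width 1, which upper-bounds the treewidth. G has an edge, so its treewidth is at least 1. Therefore the treewidth is 1.

Treewidth 1.
Bags: B1 = {3, 4}  B2 = {0, 3}  B3 = {1, 4}  B4 = {2, 3}  B5 = {4, 5}
Tree: B1–B2, B1–B3, B1–B4, B1–B5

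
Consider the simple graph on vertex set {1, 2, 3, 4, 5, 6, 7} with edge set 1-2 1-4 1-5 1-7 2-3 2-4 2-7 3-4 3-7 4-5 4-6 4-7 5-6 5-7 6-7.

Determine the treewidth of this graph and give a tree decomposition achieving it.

Treewidth 3.
One optimal decomposition is:
Bags: B1 = {1, 4, 5, 7}  B2 = {4, 5, 6, 7}  B3 = {1, 2, 4, 7}  B4 = {2, 3, 4, 7}
Tree: B1–B2, B1–B3, B3–B4

Each bag holds 4 vertices, so the decomposition has width 3, which upper-bounds the treewidth. For the lower bound, the 4 vertices {1, 2, 4, 7} are pairwise adjacent, and any tree decomposition puts a clique entirely inside one bag — forcing width ≥ 3. Hence tw(G) = 3 exactly.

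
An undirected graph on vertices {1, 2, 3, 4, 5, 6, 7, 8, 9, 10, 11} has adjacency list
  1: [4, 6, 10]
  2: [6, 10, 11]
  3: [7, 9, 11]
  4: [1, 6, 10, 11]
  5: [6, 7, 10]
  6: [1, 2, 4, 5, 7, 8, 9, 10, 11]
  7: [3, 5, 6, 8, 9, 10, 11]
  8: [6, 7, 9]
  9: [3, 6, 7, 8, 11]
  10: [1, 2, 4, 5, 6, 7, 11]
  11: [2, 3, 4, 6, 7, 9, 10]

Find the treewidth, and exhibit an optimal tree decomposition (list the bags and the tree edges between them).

Every bag has size at most 4, so the width is 4 − 1 = 3 and tw(G) ≤ 3. Conversely, {3, 7, 9, 11} is a clique of size 4, and the vertices of any clique must share a bag in every tree decomposition; so some bag has ≥ 4 vertices and tw(G) ≥ 3. The upper and lower bounds meet at 3, so that is the treewidth.

Treewidth 3.
One optimal decomposition is:
Bags: B1 = {6, 7, 10, 11}  B2 = {4, 6, 10, 11}  B3 = {2, 6, 10, 11}  B4 = {6, 7, 9, 11}  B5 = {3, 7, 9, 11}  B6 = {5, 6, 7, 10}  B7 = {6, 7, 8, 9}  B8 = {1, 4, 6, 10}
Tree: B1–B2, B1–B3, B1–B4, B4–B5, B1–B6, B4–B7, B2–B8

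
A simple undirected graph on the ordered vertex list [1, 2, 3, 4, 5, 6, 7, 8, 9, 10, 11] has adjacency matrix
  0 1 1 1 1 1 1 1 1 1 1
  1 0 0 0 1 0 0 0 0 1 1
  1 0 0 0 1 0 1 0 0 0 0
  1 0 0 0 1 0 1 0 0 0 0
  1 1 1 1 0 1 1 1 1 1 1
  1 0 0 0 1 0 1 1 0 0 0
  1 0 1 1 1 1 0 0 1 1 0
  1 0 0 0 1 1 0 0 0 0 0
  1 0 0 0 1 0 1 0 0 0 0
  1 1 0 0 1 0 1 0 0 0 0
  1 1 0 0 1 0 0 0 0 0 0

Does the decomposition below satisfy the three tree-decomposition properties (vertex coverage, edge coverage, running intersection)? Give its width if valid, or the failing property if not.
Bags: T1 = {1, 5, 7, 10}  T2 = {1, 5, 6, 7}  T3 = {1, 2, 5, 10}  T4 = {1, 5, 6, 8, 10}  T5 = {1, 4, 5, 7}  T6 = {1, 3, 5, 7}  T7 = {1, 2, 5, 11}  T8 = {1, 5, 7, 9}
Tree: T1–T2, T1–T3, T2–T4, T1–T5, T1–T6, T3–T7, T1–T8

No — bags containing vertex 10 are not connected in the tree.

A tree decomposition must satisfy three properties: every vertex lies in some bag; for every edge, both endpoints lie together in some bag; and for every vertex, the bags containing it form a connected subtree. Here bags containing vertex 10 are not connected in the tree, so the decomposition is invalid.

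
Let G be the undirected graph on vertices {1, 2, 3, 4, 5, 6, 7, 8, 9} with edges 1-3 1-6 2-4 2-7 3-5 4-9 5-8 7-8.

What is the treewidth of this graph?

1

A width-1 tree decomposition is:
Bags: B1 = {1, 6}  B2 = {1, 3}  B3 = {3, 5}  B4 = {5, 8}  B5 = {7, 8}  B6 = {2, 7}  B7 = {2, 4}  B8 = {4, 9}
Tree: B1–B2, B2–B3, B3–B4, B4–B5, B5–B6, B6–B7, B7–B8
Each bag holds 2 vertices, so the decomposition has width 1, which upper-bounds the treewidth. Since G has at least one edge (e.g. 6–1), it is not an edgeless graph, so tw(G) ≥ 1. Combining the bounds, tw(G) = 1.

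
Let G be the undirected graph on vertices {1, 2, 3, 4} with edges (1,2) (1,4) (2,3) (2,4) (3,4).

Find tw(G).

A width-2 tree decomposition is:
Bags: B1 = {2, 3, 4}  B2 = {1, 2, 4}
Tree: B1–B2
Each bag holds 3 vertices, so the decomposition has width 2, which upper-bounds the treewidth. Conversely, {1, 2, 4} is a clique of size 3, and the vertices of any clique must share a bag in every tree decomposition; so some bag has ≥ 3 vertices and tw(G) ≥ 2. Therefore the treewidth is 2.

2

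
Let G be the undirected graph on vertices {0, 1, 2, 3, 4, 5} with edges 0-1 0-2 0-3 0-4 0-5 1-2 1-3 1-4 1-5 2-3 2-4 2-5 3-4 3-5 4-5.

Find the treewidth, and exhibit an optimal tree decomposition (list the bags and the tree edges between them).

A single bag containing all 6 vertices is trivially a valid decomposition of width 5. On the other hand G contains the 6-clique {0, 1, 2, 3, 4, 5}. A clique must lie in a single bag of any decomposition, so no decomposition can have width below 5. The upper and lower bounds meet at 5, so that is the treewidth.

Treewidth 5.
Bags: B1 = {0, 1, 2, 3, 4, 5}
Tree: (single bag)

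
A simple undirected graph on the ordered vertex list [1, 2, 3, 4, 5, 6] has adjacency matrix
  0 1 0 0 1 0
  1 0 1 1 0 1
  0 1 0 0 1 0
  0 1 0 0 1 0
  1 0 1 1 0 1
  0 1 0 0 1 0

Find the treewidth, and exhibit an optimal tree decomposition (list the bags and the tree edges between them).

Each bag holds 3 vertices, so the decomposition has width 2, which upper-bounds the treewidth. For the lower bound, G contains the cycle 4–2–3–5–4, so G is not a forest; only forests have treewidth ≤ 1, hence tw(G) ≥ 2. Combining the bounds, tw(G) = 2.

Treewidth 2.
One such decomposition:
Bags: B1 = {2, 4, 5}  B2 = {2, 3, 5}  B3 = {1, 2, 5}  B4 = {2, 5, 6}
Tree: B1–B2, B2–B3, B3–B4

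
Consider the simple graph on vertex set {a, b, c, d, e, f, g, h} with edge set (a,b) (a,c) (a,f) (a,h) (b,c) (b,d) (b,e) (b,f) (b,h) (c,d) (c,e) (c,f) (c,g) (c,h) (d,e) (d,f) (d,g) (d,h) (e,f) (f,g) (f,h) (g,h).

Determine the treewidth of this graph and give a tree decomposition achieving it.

Each bag holds 5 vertices, so the decomposition has width 4, which upper-bounds the treewidth. Conversely, {b, c, d, e, f} is a clique of size 5, and the vertices of any clique must share a bag in every tree decomposition; so some bag has ≥ 5 vertices and tw(G) ≥ 4. Combining the bounds, tw(G) = 4.

Treewidth 4.
Bags: B1 = {b, c, d, f, h}  B2 = {a, b, c, f, h}  B3 = {b, c, d, e, f}  B4 = {c, d, f, g, h}
Tree: B1–B2, B1–B3, B1–B4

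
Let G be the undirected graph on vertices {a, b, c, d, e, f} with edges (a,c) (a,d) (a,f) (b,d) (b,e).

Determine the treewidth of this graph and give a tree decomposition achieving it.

The largest bag has 2 vertices, giving width 1; this decomposition certifies tw(G) ≤ 1. Any graph with an edge has treewidth ≥ 1, and G has the edge b–d. Therefore the treewidth is 1.

Treewidth 1.
Bags: B1 = {b, d}  B2 = {b, e}  B3 = {a, d}  B4 = {a, c}  B5 = {a, f}
Tree: B1–B2, B1–B3, B3–B4, B4–B5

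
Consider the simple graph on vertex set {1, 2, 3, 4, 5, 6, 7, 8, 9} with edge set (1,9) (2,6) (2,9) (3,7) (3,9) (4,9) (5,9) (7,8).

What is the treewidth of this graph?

1

A width-1 tree decomposition is:
Bags: B1 = {7, 8}  B2 = {3, 7}  B3 = {3, 9}  B4 = {2, 9}  B5 = {4, 9}  B6 = {2, 6}  B7 = {1, 9}  B8 = {5, 9}
Tree: B1–B2, B2–B3, B3–B4, B3–B5, B4–B6, B4–B7, B5–B8
Each bag holds 2 vertices, so the decomposition has width 1, which upper-bounds the treewidth. Since G has at least one edge (e.g. 8–7), it is not an edgeless graph, so tw(G) ≥ 1. Hence tw(G) = 1 exactly.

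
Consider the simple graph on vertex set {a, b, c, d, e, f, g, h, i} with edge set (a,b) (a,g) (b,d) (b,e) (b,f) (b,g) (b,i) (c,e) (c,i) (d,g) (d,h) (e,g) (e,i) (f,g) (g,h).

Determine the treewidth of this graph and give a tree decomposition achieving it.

Each bag holds 3 vertices, so the decomposition has width 2, which upper-bounds the treewidth. On the other hand G contains the 3-clique {d, g, h}. A clique must lie in a single bag of any decomposition, so no decomposition can have width below 2. Hence tw(G) = 2 exactly.

Treewidth 2.
One such decomposition:
Bags: B1 = {b, e, g}  B2 = {b, f, g}  B3 = {b, e, i}  B4 = {a, b, g}  B5 = {b, d, g}  B6 = {c, e, i}  B7 = {d, g, h}
Tree: B1–B2, B1–B3, B1–B4, B4–B5, B3–B6, B5–B7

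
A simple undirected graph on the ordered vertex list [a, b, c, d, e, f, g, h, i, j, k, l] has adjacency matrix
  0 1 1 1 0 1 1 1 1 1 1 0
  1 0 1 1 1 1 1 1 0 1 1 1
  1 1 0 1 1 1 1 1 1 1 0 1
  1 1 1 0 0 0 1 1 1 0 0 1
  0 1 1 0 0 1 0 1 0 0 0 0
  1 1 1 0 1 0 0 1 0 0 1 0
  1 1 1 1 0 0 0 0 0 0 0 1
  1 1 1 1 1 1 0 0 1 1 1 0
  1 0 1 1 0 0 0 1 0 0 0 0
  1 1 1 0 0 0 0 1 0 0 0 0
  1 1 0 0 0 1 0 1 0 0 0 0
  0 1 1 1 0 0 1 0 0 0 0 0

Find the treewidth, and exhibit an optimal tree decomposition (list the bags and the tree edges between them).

Treewidth 4.
Bags: B1 = {a, c, d, h, i}  B2 = {a, b, c, d, h}  B3 = {a, b, c, h, j}  B4 = {a, b, c, f, h}  B5 = {a, b, c, d, g}  B6 = {a, b, f, h, k}  B7 = {b, c, e, f, h}  B8 = {b, c, d, g, l}
Tree: B1–B2, B2–B3, B3–B4, B2–B5, B4–B6, B4–B7, B5–B8

Every bag has size at most 5, so the width is 5 − 1 = 4 and tw(G) ≤ 4. Conversely, {a, b, c, d, g} is a clique of size 5, and the vertices of any clique must share a bag in every tree decomposition; so some bag has ≥ 5 vertices and tw(G) ≥ 4. Therefore the treewidth is 4.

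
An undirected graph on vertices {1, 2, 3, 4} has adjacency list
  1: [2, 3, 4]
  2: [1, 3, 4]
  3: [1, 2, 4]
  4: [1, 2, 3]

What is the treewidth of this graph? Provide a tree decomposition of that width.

With just one bag of size 4, the width is 4 − 1 = 3, so tw(G) ≤ 3. Conversely, {1, 2, 3, 4} is a clique of size 4, and the vertices of any clique must share a bag in every tree decomposition; so some bag has ≥ 4 vertices and tw(G) ≥ 3. Hence tw(G) = 3 exactly.

Treewidth 3.
Bags: B1 = {1, 2, 3, 4}
Tree: (single bag)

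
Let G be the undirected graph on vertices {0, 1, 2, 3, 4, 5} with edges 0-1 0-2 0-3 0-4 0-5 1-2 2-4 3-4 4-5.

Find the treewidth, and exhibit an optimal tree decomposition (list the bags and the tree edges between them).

The largest bag has 3 vertices, giving width 2; this decomposition certifies tw(G) ≤ 2. On the other hand G contains the 3-clique {0, 1, 2}. A clique must lie in a single bag of any decomposition, so no decomposition can have width below 2. Hence tw(G) = 2 exactly.

Treewidth 2.
One optimal decomposition is:
Bags: B1 = {0, 1, 2}  B2 = {0, 2, 4}  B3 = {0, 3, 4}  B4 = {0, 4, 5}
Tree: B1–B2, B2–B3, B3–B4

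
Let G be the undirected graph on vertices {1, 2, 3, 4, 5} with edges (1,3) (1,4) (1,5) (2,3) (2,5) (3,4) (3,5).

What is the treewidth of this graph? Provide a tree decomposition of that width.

Every bag has size at most 3, so the width is 3 − 1 = 2 and tw(G) ≤ 2. Conversely, {1, 3, 4} is a clique of size 3, and the vertices of any clique must share a bag in every tree decomposition; so some bag has ≥ 3 vertices and tw(G) ≥ 2. Therefore the treewidth is 2.

Treewidth 2.
Bags: B1 = {1, 3, 4}  B2 = {1, 3, 5}  B3 = {2, 3, 5}
Tree: B1–B2, B2–B3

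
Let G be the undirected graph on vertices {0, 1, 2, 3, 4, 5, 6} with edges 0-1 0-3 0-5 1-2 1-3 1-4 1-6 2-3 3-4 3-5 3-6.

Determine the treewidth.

2

A width-2 tree decomposition is:
Bags: B1 = {0, 1, 3}  B2 = {0, 3, 5}  B3 = {1, 3, 4}  B4 = {1, 3, 6}  B5 = {1, 2, 3}
Tree: B1–B2, B1–B3, B1–B4, B3–B5
Each bag holds 3 vertices, so the decomposition has width 2, which upper-bounds the treewidth. For the lower bound, the 3 vertices {0, 1, 3} are pairwise adjacent, and any tree decomposition puts a clique entirely inside one bag — forcing width ≥ 2. Hence tw(G) = 2 exactly.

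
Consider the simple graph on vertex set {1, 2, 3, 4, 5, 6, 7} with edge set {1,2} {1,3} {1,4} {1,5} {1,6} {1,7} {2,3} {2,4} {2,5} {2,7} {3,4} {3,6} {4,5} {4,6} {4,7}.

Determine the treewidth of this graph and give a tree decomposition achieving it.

The largest bag has 4 vertices, giving width 3; this decomposition certifies tw(G) ≤ 3. On the other hand G contains the 4-clique {1, 2, 3, 4}. A clique must lie in a single bag of any decomposition, so no decomposition can have width below 3. Combining the bounds, tw(G) = 3.

Treewidth 3.
One such decomposition:
Bags: B1 = {1, 2, 4, 5}  B2 = {1, 2, 3, 4}  B3 = {1, 3, 4, 6}  B4 = {1, 2, 4, 7}
Tree: B1–B2, B2–B3, B1–B4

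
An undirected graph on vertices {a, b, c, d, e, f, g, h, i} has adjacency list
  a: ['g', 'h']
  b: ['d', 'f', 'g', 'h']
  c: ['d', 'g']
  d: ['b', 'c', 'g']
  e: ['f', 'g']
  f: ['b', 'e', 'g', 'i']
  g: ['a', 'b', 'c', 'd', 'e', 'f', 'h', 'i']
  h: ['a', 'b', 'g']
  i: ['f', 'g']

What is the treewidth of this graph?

A width-2 tree decomposition is:
Bags: B1 = {b, f, g}  B2 = {e, f, g}  B3 = {f, g, i}  B4 = {b, g, h}  B5 = {b, d, g}  B6 = {c, d, g}  B7 = {a, g, h}
Tree: B1–B2, B2–B3, B1–B4, B1–B5, B5–B6, B4–B7
The largest bag has 3 vertices, giving width 2; this decomposition certifies tw(G) ≤ 2. For the lower bound, the 3 vertices {c, d, g} are pairwise adjacent, and any tree decomposition puts a clique entirely inside one bag — forcing width ≥ 2. Combining the bounds, tw(G) = 2.

2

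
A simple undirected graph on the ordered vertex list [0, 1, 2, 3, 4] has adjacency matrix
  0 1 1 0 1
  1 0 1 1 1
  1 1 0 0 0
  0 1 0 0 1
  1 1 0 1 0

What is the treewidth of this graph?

2

A width-2 tree decomposition is:
Bags: B1 = {0, 1, 4}  B2 = {1, 3, 4}  B3 = {0, 1, 2}
Tree: B1–B2, B1–B3
Each bag holds 3 vertices, so the decomposition has width 2, which upper-bounds the treewidth. On the other hand G contains the 3-clique {0, 1, 2}. A clique must lie in a single bag of any decomposition, so no decomposition can have width below 2. The upper and lower bounds meet at 2, so that is the treewidth.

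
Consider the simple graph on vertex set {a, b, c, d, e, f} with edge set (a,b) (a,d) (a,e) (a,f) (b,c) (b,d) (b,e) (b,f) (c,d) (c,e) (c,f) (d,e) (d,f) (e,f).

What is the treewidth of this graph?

A width-4 tree decomposition is:
Bags: B1 = {a, b, d, e, f}  B2 = {b, c, d, e, f}
Tree: B1–B2
Every bag has size at most 5, so the width is 5 − 1 = 4 and tw(G) ≤ 4. Conversely, {b, c, d, e, f} is a clique of size 5, and the vertices of any clique must share a bag in every tree decomposition; so some bag has ≥ 5 vertices and tw(G) ≥ 4. The upper and lower bounds meet at 4, so that is the treewidth.

4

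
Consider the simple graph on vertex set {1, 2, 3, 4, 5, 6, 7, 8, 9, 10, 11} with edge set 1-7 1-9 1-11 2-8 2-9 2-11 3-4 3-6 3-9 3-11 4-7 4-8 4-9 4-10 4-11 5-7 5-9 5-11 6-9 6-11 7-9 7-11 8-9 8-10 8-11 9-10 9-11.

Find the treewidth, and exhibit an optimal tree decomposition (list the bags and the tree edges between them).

The largest bag has 4 vertices, giving width 3; this decomposition certifies tw(G) ≤ 3. On the other hand G contains the 4-clique {4, 8, 9, 10}. A clique must lie in a single bag of any decomposition, so no decomposition can have width below 3. Combining the bounds, tw(G) = 3.

Treewidth 3.
One optimal decomposition is:
Bags: B1 = {4, 8, 9, 11}  B2 = {4, 8, 9, 10}  B3 = {3, 4, 9, 11}  B4 = {2, 8, 9, 11}  B5 = {4, 7, 9, 11}  B6 = {5, 7, 9, 11}  B7 = {1, 7, 9, 11}  B8 = {3, 6, 9, 11}
Tree: B1–B2, B1–B3, B1–B4, B1–B5, B5–B6, B6–B7, B3–B8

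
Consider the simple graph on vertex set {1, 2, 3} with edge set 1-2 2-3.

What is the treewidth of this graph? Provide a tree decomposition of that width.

Every bag has size at most 2, so the width is 2 − 1 = 1 and tw(G) ≤ 1. Since G has at least one edge (e.g. 2–3), it is not an edgeless graph, so tw(G) ≥ 1. The upper and lower bounds meet at 1, so that is the treewidth.

Treewidth 1.
Bags: B1 = {2, 3}  B2 = {1, 2}
Tree: B1–B2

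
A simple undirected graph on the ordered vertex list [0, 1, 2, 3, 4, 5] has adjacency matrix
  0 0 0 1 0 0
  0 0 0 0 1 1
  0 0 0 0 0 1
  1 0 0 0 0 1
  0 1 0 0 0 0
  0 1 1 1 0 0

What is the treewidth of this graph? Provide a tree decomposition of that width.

The largest bag has 2 vertices, giving width 1; this decomposition certifies tw(G) ≤ 1. Any graph with an edge has treewidth ≥ 1, and G has the edge 2–5. Combining the bounds, tw(G) = 1.

Treewidth 1.
One optimal decomposition is:
Bags: B1 = {2, 5}  B2 = {1, 5}  B3 = {3, 5}  B4 = {1, 4}  B5 = {0, 3}
Tree: B1–B2, B1–B3, B2–B4, B3–B5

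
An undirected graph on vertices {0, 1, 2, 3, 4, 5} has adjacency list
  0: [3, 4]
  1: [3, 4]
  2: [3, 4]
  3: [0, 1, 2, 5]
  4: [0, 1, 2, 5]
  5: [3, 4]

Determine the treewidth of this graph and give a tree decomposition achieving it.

The largest bag has 3 vertices, giving width 2; this decomposition certifies tw(G) ≤ 2. For the lower bound, G contains the cycle 0–4–2–3–0, so G is not a forest; only forests have treewidth ≤ 1, hence tw(G) ≥ 2. The upper and lower bounds meet at 2, so that is the treewidth.

Treewidth 2.
Bags: B1 = {0, 3, 4}  B2 = {2, 3, 4}  B3 = {1, 3, 4}  B4 = {3, 4, 5}
Tree: B1–B2, B2–B3, B3–B4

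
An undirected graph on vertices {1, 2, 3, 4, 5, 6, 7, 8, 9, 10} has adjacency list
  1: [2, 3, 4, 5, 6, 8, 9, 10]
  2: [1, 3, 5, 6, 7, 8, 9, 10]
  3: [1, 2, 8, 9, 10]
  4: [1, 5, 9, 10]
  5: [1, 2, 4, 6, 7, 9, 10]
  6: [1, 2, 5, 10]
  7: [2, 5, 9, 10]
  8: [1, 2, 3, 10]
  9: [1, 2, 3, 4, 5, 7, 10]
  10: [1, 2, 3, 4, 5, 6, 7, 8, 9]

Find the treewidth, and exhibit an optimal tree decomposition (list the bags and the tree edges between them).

Treewidth 4.
Bags: B1 = {1, 2, 5, 9, 10}  B2 = {1, 4, 5, 9, 10}  B3 = {1, 2, 5, 6, 10}  B4 = {2, 5, 7, 9, 10}  B5 = {1, 2, 3, 9, 10}  B6 = {1, 2, 3, 8, 10}
Tree: B1–B2, B1–B3, B1–B4, B1–B5, B5–B6

Every bag has size at most 5, so the width is 5 − 1 = 4 and tw(G) ≤ 4. On the other hand G contains the 5-clique {1, 2, 3, 8, 10}. A clique must lie in a single bag of any decomposition, so no decomposition can have width below 4. Therefore the treewidth is 4.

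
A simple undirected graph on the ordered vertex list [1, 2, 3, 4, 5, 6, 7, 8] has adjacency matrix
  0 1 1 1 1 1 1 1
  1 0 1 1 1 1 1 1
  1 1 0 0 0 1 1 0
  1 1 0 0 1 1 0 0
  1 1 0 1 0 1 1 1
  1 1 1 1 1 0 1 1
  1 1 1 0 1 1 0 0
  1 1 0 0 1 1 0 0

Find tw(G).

4

A width-4 tree decomposition is:
Bags: B1 = {1, 2, 3, 6, 7}  B2 = {1, 2, 5, 6, 7}  B3 = {1, 2, 4, 5, 6}  B4 = {1, 2, 5, 6, 8}
Tree: B1–B2, B2–B3, B3–B4
Every bag has size at most 5, so the width is 5 − 1 = 4 and tw(G) ≤ 4. For the lower bound, the 5 vertices {1, 2, 3, 6, 7} are pairwise adjacent, and any tree decomposition puts a clique entirely inside one bag — forcing width ≥ 4. Combining the bounds, tw(G) = 4.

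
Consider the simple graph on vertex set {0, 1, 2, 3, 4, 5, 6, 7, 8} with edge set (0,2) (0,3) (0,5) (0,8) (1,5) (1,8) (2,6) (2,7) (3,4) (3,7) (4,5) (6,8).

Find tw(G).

3

A width-3 tree decomposition is:
Bags: B1 = {2, 3, 4, 7}  B2 = {0, 2, 3, 4}  B3 = {0, 2, 4, 5}  B4 = {0, 2, 5, 6}  B5 = {0, 5, 6, 8}  B6 = {1, 5, 6, 8}
Tree: B1–B2, B2–B3, B3–B4, B4–B5, B5–B6
Each bag holds 4 vertices, so the decomposition has width 3, which upper-bounds the treewidth. For the lower bound: the 4 vertex sets {3,4,7}, {2}, {0}, {1,5,6,8} are disjoint, each induces a connected subgraph, and every pair is joined by at least one edge of G. Contracting each set to a single vertex therefore yields K_{4} as a minor, and since treewidth is minor-monotone, tw(G) ≥ tw(K_{4}) = 3. Hence tw(G) = 3 exactly.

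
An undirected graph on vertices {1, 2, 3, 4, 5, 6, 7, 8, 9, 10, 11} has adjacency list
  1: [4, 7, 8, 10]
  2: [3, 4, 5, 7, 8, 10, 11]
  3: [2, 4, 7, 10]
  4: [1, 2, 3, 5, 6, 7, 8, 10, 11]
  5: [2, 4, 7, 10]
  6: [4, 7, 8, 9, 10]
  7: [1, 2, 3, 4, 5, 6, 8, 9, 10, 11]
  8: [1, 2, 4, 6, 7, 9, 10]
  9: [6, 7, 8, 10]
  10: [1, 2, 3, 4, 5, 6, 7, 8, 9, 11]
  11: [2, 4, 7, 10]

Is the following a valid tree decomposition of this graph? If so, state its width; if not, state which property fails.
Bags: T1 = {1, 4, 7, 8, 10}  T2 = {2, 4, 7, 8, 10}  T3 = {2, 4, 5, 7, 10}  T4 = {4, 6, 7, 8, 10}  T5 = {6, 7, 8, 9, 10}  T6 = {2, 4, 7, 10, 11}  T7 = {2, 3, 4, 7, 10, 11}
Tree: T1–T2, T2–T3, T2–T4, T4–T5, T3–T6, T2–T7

A tree decomposition must satisfy three properties: every vertex lies in some bag; for every edge, both endpoints lie together in some bag; and for every vertex, the bags containing it form a connected subtree. Here bags containing vertex 11 are not connected in the tree, so the decomposition is invalid.

No — bags containing vertex 11 are not connected in the tree.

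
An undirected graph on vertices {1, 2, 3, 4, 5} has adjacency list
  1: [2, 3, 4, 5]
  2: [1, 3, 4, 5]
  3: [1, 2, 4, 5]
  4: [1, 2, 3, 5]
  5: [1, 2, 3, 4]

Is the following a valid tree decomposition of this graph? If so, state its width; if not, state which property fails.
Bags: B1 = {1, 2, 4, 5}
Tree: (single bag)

No — vertex 3 appears in no bag.

A tree decomposition must satisfy three properties: every vertex lies in some bag; for every edge, both endpoints lie together in some bag; and for every vertex, the bags containing it form a connected subtree. Here vertex 3 appears in no bag, so the decomposition is invalid.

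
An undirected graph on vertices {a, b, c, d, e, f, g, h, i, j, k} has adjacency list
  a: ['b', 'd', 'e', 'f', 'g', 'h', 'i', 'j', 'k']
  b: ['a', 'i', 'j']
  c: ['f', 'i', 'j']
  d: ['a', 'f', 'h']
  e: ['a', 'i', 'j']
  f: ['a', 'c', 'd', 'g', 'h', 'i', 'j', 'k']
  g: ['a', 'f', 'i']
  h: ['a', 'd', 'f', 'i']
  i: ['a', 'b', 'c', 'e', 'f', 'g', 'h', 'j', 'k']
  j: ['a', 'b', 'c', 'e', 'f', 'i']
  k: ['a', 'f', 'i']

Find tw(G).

A width-3 tree decomposition is:
Bags: B1 = {c, f, i, j}  B2 = {a, f, i, j}  B3 = {a, f, g, i}  B4 = {a, e, i, j}  B5 = {a, f, h, i}  B6 = {a, d, f, h}  B7 = {a, b, i, j}  B8 = {a, f, i, k}
Tree: B1–B2, B2–B3, B2–B4, B2–B5, B5–B6, B4–B7, B3–B8
The largest bag has 4 vertices, giving width 3; this decomposition certifies tw(G) ≤ 3. On the other hand G contains the 4-clique {a, d, f, h}. A clique must lie in a single bag of any decomposition, so no decomposition can have width below 3. Hence tw(G) = 3 exactly.

3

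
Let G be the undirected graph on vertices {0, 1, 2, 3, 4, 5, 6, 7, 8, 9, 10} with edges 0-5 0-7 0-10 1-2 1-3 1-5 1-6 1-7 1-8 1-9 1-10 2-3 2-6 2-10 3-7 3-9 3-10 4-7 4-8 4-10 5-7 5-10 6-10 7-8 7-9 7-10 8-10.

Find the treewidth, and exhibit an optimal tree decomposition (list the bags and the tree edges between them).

Treewidth 3.
Bags: B1 = {1, 3, 7, 9}  B2 = {1, 3, 7, 10}  B3 = {1, 5, 7, 10}  B4 = {1, 7, 8, 10}  B5 = {1, 2, 3, 10}  B6 = {4, 7, 8, 10}  B7 = {1, 2, 6, 10}  B8 = {0, 5, 7, 10}
Tree: B1–B2, B2–B3, B3–B4, B2–B5, B4–B6, B5–B7, B3–B8

The largest bag has 4 vertices, giving width 3; this decomposition certifies tw(G) ≤ 3. On the other hand G contains the 4-clique {1, 3, 7, 9}. A clique must lie in a single bag of any decomposition, so no decomposition can have width below 3. Hence tw(G) = 3 exactly.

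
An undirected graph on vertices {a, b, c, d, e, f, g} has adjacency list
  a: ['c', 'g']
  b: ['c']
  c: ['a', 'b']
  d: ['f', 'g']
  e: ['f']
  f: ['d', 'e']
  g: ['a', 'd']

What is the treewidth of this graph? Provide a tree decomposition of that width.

Treewidth 1.
One optimal decomposition is:
Bags: B1 = {e, f}  B2 = {d, f}  B3 = {d, g}  B4 = {a, g}  B5 = {a, c}  B6 = {b, c}
Tree: B1–B2, B2–B3, B3–B4, B4–B5, B5–B6

The largest bag has 2 vertices, giving width 1; this decomposition certifies tw(G) ≤ 1. Since G has at least one edge (e.g. e–f), it is not an edgeless graph, so tw(G) ≥ 1. Hence tw(G) = 1 exactly.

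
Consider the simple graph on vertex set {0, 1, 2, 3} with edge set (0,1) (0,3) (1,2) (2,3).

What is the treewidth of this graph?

A width-2 tree decomposition is:
Bags: B1 = {0, 2, 3}  B2 = {0, 1, 2}
Tree: B1–B2
Each bag holds 3 vertices, so the decomposition has width 2, which upper-bounds the treewidth. Since 0–3–2–1–0 is a cycle in G, G is not acyclic. Forests are exactly the graphs of treewidth ≤ 1, so tw(G) ≥ 2. Therefore the treewidth is 2.

2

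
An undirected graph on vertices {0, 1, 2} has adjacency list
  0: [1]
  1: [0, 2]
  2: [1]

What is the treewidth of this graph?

1

A width-1 tree decomposition is:
Bags: B1 = {1, 2}  B2 = {0, 1}
Tree: B1–B2
Every bag has size at most 2, so the width is 2 − 1 = 1 and tw(G) ≤ 1. G has an edge, so its treewidth is at least 1. The upper and lower bounds meet at 1, so that is the treewidth.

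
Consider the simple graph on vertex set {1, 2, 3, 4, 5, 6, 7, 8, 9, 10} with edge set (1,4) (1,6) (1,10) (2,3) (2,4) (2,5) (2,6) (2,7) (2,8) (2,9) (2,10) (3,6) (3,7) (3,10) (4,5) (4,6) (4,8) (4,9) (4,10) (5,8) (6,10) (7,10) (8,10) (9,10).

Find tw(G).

A width-3 tree decomposition is:
Bags: B1 = {2, 3, 6, 10}  B2 = {2, 3, 7, 10}  B3 = {2, 4, 6, 10}  B4 = {2, 4, 9, 10}  B5 = {2, 4, 8, 10}  B6 = {2, 4, 5, 8}  B7 = {1, 4, 6, 10}
Tree: B1–B2, B1–B3, B3–B4, B3–B5, B5–B6, B3–B7
Every bag has size at most 4, so the width is 4 − 1 = 3 and tw(G) ≤ 3. On the other hand G contains the 4-clique {1, 4, 6, 10}. A clique must lie in a single bag of any decomposition, so no decomposition can have width below 3. Combining the bounds, tw(G) = 3.

3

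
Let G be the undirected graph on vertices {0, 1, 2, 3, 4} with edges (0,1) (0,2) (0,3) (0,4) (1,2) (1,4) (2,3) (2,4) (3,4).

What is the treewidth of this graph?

3

A width-3 tree decomposition is:
Bags: B1 = {0, 2, 3, 4}  B2 = {0, 1, 2, 4}
Tree: B1–B2
The largest bag has 4 vertices, giving width 3; this decomposition certifies tw(G) ≤ 3. For the lower bound, the 4 vertices {0, 1, 2, 4} are pairwise adjacent, and any tree decomposition puts a clique entirely inside one bag — forcing width ≥ 3. Combining the bounds, tw(G) = 3.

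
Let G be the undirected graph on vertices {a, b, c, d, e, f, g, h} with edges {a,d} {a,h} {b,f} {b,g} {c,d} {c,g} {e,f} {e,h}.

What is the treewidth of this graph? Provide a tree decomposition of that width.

Treewidth 2.
Bags: B1 = {b, e, f}  B2 = {b, e, h}  B3 = {a, b, h}  B4 = {a, b, d}  B5 = {b, c, d}  B6 = {b, c, g}
Tree: B1–B2, B2–B3, B3–B4, B4–B5, B5–B6

The largest bag has 3 vertices, giving width 2; this decomposition certifies tw(G) ≤ 2. Since b–f–e–h–a–d–c–g–b is a cycle in G, G is not acyclic. Forests are exactly the graphs of treewidth ≤ 1, so tw(G) ≥ 2. Hence tw(G) = 2 exactly.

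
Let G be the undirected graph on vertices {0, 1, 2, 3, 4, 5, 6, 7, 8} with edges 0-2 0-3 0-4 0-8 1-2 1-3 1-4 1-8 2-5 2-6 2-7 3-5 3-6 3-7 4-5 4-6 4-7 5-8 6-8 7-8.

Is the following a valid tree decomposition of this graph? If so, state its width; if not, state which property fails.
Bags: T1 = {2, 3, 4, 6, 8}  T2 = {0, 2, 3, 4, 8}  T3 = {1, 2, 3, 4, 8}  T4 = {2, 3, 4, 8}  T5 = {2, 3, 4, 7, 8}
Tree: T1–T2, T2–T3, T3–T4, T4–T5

No — vertex 5 appears in no bag.

A tree decomposition must satisfy three properties: every vertex lies in some bag; for every edge, both endpoints lie together in some bag; and for every vertex, the bags containing it form a connected subtree. Here vertex 5 appears in no bag, so the decomposition is invalid.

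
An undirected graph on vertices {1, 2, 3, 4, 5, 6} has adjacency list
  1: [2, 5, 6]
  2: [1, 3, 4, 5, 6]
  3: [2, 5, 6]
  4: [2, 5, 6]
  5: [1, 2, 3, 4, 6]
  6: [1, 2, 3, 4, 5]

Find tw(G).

A width-3 tree decomposition is:
Bags: B1 = {2, 4, 5, 6}  B2 = {2, 3, 5, 6}  B3 = {1, 2, 5, 6}
Tree: B1–B2, B2–B3
Every bag has size at most 4, so the width is 4 − 1 = 3 and tw(G) ≤ 3. Conversely, {1, 2, 5, 6} is a clique of size 4, and the vertices of any clique must share a bag in every tree decomposition; so some bag has ≥ 4 vertices and tw(G) ≥ 3. Combining the bounds, tw(G) = 3.

3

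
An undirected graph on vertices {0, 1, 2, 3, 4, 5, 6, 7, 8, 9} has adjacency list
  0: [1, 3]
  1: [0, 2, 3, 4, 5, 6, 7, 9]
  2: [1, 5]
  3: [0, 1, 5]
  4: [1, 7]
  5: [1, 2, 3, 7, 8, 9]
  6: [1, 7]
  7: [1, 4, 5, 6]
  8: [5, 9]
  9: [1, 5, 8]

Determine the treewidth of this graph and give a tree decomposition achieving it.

Treewidth 2.
One optimal decomposition is:
Bags: B1 = {1, 5, 7}  B2 = {1, 5, 9}  B3 = {1, 4, 7}  B4 = {5, 8, 9}  B5 = {1, 6, 7}  B6 = {1, 2, 5}  B7 = {1, 3, 5}  B8 = {0, 1, 3}
Tree: B1–B2, B1–B3, B2–B4, B1–B5, B2–B6, B2–B7, B7–B8

Every bag has size at most 3, so the width is 3 − 1 = 2 and tw(G) ≤ 2. Conversely, {5, 8, 9} is a clique of size 3, and the vertices of any clique must share a bag in every tree decomposition; so some bag has ≥ 3 vertices and tw(G) ≥ 2. Combining the bounds, tw(G) = 2.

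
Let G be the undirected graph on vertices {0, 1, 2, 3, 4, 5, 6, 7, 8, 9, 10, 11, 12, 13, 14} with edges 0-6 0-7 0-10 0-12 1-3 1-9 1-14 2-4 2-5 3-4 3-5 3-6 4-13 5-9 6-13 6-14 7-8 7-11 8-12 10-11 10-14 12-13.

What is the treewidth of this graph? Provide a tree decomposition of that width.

Treewidth 3.
One optimal decomposition is:
Bags: B1 = {2, 4, 5, 9}  B2 = {3, 4, 5, 9}  B3 = {1, 3, 4, 9}  B4 = {1, 3, 4, 13}  B5 = {1, 3, 6, 13}  B6 = {1, 6, 13, 14}  B7 = {6, 12, 13, 14}  B8 = {0, 6, 12, 14}  B9 = {0, 10, 12, 14}  B10 = {0, 8, 10, 12}  B11 = {0, 7, 8, 10}  B12 = {7, 8, 10, 11}
Tree: B1–B2, B2–B3, B3–B4, B4–B5, B5–B6, B6–B7, B7–B8, B8–B9, B9–B10, B10–B11, B11–B12

The largest bag has 4 vertices, giving width 3; this decomposition certifies tw(G) ≤ 3. For the lower bound: the 4 vertex sets {2,5,9}, {4}, {3}, {1,6,13,14} are disjoint, each induces a connected subgraph, and every pair is joined by at least one edge of G. Contracting each set to a single vertex therefore yields K_{4} as a minor, and since treewidth is minor-monotone, tw(G) ≥ tw(K_{4}) = 3. Therefore the treewidth is 3.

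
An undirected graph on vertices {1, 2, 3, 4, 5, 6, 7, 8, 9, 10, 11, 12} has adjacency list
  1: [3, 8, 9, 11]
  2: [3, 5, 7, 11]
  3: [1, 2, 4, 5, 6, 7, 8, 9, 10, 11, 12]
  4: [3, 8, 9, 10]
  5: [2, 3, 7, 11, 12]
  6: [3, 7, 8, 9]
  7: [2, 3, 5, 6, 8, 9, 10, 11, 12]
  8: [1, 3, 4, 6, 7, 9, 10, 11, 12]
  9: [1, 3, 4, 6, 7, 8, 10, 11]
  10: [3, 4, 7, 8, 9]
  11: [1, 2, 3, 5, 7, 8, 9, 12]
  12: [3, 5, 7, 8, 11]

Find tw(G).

A width-4 tree decomposition is:
Bags: B1 = {1, 3, 8, 9, 11}  B2 = {3, 7, 8, 9, 11}  B3 = {3, 6, 7, 8, 9}  B4 = {3, 7, 8, 11, 12}  B5 = {3, 5, 7, 11, 12}  B6 = {3, 7, 8, 9, 10}  B7 = {2, 3, 5, 7, 11}  B8 = {3, 4, 8, 9, 10}
Tree: B1–B2, B2–B3, B2–B4, B4–B5, B2–B6, B5–B7, B6–B8
Each bag holds 5 vertices, so the decomposition has width 4, which upper-bounds the treewidth. On the other hand G contains the 5-clique {1, 3, 8, 9, 11}. A clique must lie in a single bag of any decomposition, so no decomposition can have width below 4. Therefore the treewidth is 4.

4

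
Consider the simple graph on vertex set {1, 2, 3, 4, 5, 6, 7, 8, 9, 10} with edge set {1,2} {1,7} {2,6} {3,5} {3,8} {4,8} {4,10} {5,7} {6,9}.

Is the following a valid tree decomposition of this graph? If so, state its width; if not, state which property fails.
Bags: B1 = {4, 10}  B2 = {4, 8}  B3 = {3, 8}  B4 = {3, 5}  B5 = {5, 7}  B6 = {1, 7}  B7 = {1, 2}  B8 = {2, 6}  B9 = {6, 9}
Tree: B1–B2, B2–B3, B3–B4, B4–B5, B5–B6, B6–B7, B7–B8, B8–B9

Checking the three conditions: (i) the bags cover all of {1, 2, 3, 4, 5, 6, 7, 8, 9, 10}; (ii) for each edge, some bag contains both endpoints; (iii) the bags containing any fixed vertex form a subtree. All hold, so the decomposition is valid with width 2 − 1 = 1.

Yes; width 1.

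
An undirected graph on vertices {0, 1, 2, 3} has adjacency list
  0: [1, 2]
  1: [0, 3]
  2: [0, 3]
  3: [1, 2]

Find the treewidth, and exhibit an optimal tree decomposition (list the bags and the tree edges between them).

Treewidth 2.
One such decomposition:
Bags: B1 = {0, 1, 3}  B2 = {0, 2, 3}
Tree: B1–B2

The largest bag has 3 vertices, giving width 2; this decomposition certifies tw(G) ≤ 2. For the lower bound, G contains the cycle 0–1–3–2–0, so G is not a forest; only forests have treewidth ≤ 1, hence tw(G) ≥ 2. Hence tw(G) = 2 exactly.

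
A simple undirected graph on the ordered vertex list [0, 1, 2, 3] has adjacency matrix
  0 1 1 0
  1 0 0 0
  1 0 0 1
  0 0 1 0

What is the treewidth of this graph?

1

A width-1 tree decomposition is:
Bags: B1 = {0, 2}  B2 = {2, 3}  B3 = {0, 1}
Tree: B1–B2, B1–B3
Every bag has size at most 2, so the width is 2 − 1 = 1 and tw(G) ≤ 1. Since G has at least one edge (e.g. 2–0), it is not an edgeless graph, so tw(G) ≥ 1. Therefore the treewidth is 1.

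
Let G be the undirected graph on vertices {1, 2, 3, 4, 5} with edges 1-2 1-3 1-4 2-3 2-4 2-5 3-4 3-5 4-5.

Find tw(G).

3

A width-3 tree decomposition is:
Bags: B1 = {1, 2, 3, 4}  B2 = {2, 3, 4, 5}
Tree: B1–B2
Each bag holds 4 vertices, so the decomposition has width 3, which upper-bounds the treewidth. Conversely, {1, 2, 3, 4} is a clique of size 4, and the vertices of any clique must share a bag in every tree decomposition; so some bag has ≥ 4 vertices and tw(G) ≥ 3. Hence tw(G) = 3 exactly.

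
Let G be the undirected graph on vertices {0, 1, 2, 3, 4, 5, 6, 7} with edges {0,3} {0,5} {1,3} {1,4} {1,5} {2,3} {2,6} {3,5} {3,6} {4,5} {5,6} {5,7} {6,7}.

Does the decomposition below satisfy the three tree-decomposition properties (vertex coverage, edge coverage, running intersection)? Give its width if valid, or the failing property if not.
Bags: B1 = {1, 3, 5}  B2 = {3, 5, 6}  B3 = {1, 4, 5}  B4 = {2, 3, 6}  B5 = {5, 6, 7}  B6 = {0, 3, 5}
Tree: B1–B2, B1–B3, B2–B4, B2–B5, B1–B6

Yes; width 2.

Every vertex of G appears in some bag (union = {0, 1, 2, 3, 4, 5, 6, 7}); every edge is covered by a bag; and for each vertex v the set of bags containing v is connected in the bag tree. The decomposition is therefore valid. The largest bag has 3 vertices, so the width is 2.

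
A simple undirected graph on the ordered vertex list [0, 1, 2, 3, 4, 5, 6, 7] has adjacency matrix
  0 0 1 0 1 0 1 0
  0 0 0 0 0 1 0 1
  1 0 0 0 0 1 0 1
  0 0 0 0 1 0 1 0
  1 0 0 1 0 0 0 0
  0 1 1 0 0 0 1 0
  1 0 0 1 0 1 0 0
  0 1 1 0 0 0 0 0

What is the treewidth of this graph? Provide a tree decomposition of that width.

Treewidth 2.
One optimal decomposition is:
Bags: B1 = {1, 5, 7}  B2 = {2, 5, 7}  B3 = {2, 5, 6}  B4 = {0, 2, 6}  B5 = {0, 3, 6}  B6 = {0, 3, 4}
Tree: B1–B2, B2–B3, B3–B4, B4–B5, B5–B6

Each bag holds 3 vertices, so the decomposition has width 2, which upper-bounds the treewidth. For the lower bound, G contains the cycle 1–7–2–5–1, so G is not a forest; only forests have treewidth ≤ 1, hence tw(G) ≥ 2. Hence tw(G) = 2 exactly.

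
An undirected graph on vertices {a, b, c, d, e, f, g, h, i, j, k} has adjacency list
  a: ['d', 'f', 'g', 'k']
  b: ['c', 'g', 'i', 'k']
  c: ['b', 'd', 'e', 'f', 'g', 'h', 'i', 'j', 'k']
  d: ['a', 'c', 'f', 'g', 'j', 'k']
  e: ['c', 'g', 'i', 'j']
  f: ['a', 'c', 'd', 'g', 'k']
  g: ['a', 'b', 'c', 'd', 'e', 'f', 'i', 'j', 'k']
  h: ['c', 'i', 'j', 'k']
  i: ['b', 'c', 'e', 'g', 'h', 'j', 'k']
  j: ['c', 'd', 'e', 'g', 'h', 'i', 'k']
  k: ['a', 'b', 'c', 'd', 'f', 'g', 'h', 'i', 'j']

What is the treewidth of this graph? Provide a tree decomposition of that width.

Treewidth 4.
One such decomposition:
Bags: B1 = {b, c, g, i, k}  B2 = {c, g, i, j, k}  B3 = {c, e, g, i, j}  B4 = {c, d, g, j, k}  B5 = {c, d, f, g, k}  B6 = {a, d, f, g, k}  B7 = {c, h, i, j, k}
Tree: B1–B2, B2–B3, B2–B4, B4–B5, B5–B6, B2–B7

Each bag holds 5 vertices, so the decomposition has width 4, which upper-bounds the treewidth. On the other hand G contains the 5-clique {c, e, g, i, j}. A clique must lie in a single bag of any decomposition, so no decomposition can have width below 4. Hence tw(G) = 4 exactly.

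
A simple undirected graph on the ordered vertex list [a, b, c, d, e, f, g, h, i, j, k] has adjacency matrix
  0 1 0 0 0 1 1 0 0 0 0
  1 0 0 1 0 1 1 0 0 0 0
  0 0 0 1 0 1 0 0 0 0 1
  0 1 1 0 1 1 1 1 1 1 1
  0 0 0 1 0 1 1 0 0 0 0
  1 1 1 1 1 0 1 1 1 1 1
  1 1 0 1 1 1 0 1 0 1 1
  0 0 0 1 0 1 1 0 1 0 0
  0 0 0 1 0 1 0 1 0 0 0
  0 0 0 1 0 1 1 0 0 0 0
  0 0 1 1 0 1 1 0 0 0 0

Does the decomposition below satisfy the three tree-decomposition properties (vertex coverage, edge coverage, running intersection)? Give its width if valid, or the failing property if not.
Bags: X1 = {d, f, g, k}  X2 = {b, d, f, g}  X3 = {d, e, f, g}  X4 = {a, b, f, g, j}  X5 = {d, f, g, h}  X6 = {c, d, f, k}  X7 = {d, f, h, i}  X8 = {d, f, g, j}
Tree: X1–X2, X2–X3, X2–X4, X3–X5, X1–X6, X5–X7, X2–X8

A tree decomposition must satisfy three properties: every vertex lies in some bag; for every edge, both endpoints lie together in some bag; and for every vertex, the bags containing it form a connected subtree. Here bags containing vertex j are not connected in the tree, so the decomposition is invalid.

No — bags containing vertex j are not connected in the tree.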